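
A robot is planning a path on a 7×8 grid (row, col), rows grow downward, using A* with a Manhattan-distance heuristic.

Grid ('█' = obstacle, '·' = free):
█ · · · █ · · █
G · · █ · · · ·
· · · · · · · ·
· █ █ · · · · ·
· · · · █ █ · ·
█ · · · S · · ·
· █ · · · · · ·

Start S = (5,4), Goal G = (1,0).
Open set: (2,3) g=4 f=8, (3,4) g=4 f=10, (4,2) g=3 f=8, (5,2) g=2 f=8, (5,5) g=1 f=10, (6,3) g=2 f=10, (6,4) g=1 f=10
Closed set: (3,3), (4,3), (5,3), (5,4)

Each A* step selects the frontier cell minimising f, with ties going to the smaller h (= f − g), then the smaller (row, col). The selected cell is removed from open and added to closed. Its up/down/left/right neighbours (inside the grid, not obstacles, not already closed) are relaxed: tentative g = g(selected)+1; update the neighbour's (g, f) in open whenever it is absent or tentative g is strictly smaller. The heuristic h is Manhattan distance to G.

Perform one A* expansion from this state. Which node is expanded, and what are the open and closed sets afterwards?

expanded=(2,3); open=[(2,2) g=5 f=8, (2,4) g=5 f=10, (3,4) g=4 f=10, (4,2) g=3 f=8, (5,2) g=2 f=8, (5,5) g=1 f=10, (6,3) g=2 f=10, (6,4) g=1 f=10]; closed=[(2,3), (3,3), (4,3), (5,3), (5,4)]

step 1: expand (2,3) (f=8, h=4) → closed; open now [(2,2) g=5 f=8, (2,4) g=5 f=10, (3,4) g=4 f=10, (4,2) g=3 f=8, (5,2) g=2 f=8, (5,5) g=1 f=10, (6,3) g=2 f=10, (6,4) g=1 f=10]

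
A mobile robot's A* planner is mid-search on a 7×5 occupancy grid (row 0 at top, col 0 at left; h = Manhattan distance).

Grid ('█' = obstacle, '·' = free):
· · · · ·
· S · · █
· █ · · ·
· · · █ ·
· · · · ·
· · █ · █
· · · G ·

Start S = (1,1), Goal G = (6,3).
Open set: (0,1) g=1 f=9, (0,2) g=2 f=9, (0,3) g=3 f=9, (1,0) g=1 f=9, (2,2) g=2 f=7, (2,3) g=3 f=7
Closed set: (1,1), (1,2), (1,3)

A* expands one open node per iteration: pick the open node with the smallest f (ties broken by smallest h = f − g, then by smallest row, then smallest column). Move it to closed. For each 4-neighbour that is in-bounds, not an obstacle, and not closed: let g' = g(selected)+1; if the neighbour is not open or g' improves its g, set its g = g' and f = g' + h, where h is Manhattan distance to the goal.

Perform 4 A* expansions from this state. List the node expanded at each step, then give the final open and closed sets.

order=[(2,3) → (2,2) → (3,2) → (4,2)]; open=[(0,1) g=1 f=9, (0,2) g=2 f=9, (0,3) g=3 f=9, (1,0) g=1 f=9, (2,4) g=4 f=9, (3,1) g=4 f=9, (4,1) g=5 f=9, (4,3) g=5 f=7]; closed=[(1,1), (1,2), (1,3), (2,2), (2,3), (3,2), (4,2)]

step 1: expand (2,3) (f=7, h=4) → closed; open now [(0,1) g=1 f=9, (0,2) g=2 f=9, (0,3) g=3 f=9, (1,0) g=1 f=9, (2,2) g=2 f=7, (2,4) g=4 f=9]
step 2: expand (2,2) (f=7, h=5) → closed; open now [(0,1) g=1 f=9, (0,2) g=2 f=9, (0,3) g=3 f=9, (1,0) g=1 f=9, (2,4) g=4 f=9, (3,2) g=3 f=7]
step 3: expand (3,2) (f=7, h=4) → closed; open now [(0,1) g=1 f=9, (0,2) g=2 f=9, (0,3) g=3 f=9, (1,0) g=1 f=9, (2,4) g=4 f=9, (3,1) g=4 f=9, (4,2) g=4 f=7]
step 4: expand (4,2) (f=7, h=3) → closed; open now [(0,1) g=1 f=9, (0,2) g=2 f=9, (0,3) g=3 f=9, (1,0) g=1 f=9, (2,4) g=4 f=9, (3,1) g=4 f=9, (4,1) g=5 f=9, (4,3) g=5 f=7]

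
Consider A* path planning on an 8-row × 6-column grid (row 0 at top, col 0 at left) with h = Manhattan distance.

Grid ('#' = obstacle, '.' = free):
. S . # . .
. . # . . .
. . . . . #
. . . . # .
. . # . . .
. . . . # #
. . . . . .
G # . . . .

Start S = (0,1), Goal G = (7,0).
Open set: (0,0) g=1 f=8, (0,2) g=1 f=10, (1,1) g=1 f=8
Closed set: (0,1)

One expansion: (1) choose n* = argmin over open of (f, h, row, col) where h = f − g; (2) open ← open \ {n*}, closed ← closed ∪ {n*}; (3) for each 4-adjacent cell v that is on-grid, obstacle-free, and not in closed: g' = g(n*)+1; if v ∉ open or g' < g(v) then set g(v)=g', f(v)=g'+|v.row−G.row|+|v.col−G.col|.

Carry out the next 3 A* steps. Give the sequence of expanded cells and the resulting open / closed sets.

order=[(0,0) → (1,0) → (2,0)]; open=[(0,2) g=1 f=10, (1,1) g=1 f=8, (2,1) g=4 f=10, (3,0) g=4 f=8]; closed=[(0,0), (0,1), (1,0), (2,0)]

step 1: expand (0,0) (f=8, h=7) → closed; open now [(0,2) g=1 f=10, (1,0) g=2 f=8, (1,1) g=1 f=8]
step 2: expand (1,0) (f=8, h=6) → closed; open now [(0,2) g=1 f=10, (1,1) g=1 f=8, (2,0) g=3 f=8]
step 3: expand (2,0) (f=8, h=5) → closed; open now [(0,2) g=1 f=10, (1,1) g=1 f=8, (2,1) g=4 f=10, (3,0) g=4 f=8]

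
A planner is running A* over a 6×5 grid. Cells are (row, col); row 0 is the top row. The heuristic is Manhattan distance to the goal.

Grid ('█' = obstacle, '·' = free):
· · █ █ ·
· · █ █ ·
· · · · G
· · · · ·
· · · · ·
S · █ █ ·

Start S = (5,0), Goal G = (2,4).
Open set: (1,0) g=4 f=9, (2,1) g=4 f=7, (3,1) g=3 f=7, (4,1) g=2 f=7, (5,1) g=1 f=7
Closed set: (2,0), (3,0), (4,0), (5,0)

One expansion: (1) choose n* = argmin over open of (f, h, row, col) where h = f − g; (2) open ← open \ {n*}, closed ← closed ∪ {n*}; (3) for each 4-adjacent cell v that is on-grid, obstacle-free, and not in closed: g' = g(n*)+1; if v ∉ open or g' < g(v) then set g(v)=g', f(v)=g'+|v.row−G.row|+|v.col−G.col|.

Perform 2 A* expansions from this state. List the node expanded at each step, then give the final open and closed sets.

order=[(2,1) → (2,2)]; open=[(1,0) g=4 f=9, (1,1) g=5 f=9, (2,3) g=6 f=7, (3,1) g=3 f=7, (3,2) g=6 f=9, (4,1) g=2 f=7, (5,1) g=1 f=7]; closed=[(2,0), (2,1), (2,2), (3,0), (4,0), (5,0)]

step 1: expand (2,1) (f=7, h=3) → closed; open now [(1,0) g=4 f=9, (1,1) g=5 f=9, (2,2) g=5 f=7, (3,1) g=3 f=7, (4,1) g=2 f=7, (5,1) g=1 f=7]
step 2: expand (2,2) (f=7, h=2) → closed; open now [(1,0) g=4 f=9, (1,1) g=5 f=9, (2,3) g=6 f=7, (3,1) g=3 f=7, (3,2) g=6 f=9, (4,1) g=2 f=7, (5,1) g=1 f=7]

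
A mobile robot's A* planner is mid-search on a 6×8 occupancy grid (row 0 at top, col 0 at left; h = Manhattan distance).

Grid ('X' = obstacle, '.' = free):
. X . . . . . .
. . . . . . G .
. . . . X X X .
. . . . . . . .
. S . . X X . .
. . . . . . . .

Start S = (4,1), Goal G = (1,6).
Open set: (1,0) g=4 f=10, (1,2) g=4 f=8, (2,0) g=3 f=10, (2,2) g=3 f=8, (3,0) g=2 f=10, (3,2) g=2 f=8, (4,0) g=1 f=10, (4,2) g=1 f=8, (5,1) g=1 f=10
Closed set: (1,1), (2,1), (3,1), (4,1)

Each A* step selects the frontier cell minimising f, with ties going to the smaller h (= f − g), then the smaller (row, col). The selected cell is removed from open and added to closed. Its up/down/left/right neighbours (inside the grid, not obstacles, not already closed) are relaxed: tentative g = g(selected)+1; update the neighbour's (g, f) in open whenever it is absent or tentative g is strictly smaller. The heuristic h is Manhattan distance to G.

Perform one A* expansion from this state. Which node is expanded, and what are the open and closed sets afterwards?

step 1: expand (1,2) (f=8, h=4) → closed; open now [(0,2) g=5 f=10, (1,0) g=4 f=10, (1,3) g=5 f=8, (2,0) g=3 f=10, (2,2) g=3 f=8, (3,0) g=2 f=10, (3,2) g=2 f=8, (4,0) g=1 f=10, (4,2) g=1 f=8, (5,1) g=1 f=10]

expanded=(1,2); open=[(0,2) g=5 f=10, (1,0) g=4 f=10, (1,3) g=5 f=8, (2,0) g=3 f=10, (2,2) g=3 f=8, (3,0) g=2 f=10, (3,2) g=2 f=8, (4,0) g=1 f=10, (4,2) g=1 f=8, (5,1) g=1 f=10]; closed=[(1,1), (1,2), (2,1), (3,1), (4,1)]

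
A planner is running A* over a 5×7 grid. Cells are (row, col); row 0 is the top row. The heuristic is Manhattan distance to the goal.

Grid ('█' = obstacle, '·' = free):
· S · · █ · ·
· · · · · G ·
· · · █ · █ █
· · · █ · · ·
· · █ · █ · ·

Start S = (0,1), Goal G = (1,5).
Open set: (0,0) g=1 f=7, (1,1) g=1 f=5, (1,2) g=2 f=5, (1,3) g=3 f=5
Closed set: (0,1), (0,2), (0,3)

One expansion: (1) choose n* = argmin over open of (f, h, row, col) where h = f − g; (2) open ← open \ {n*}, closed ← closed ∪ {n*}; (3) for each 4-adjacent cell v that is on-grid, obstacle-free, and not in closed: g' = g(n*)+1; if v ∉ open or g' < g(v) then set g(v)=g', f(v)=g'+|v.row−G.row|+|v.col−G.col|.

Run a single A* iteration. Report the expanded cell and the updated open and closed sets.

step 1: expand (1,3) (f=5, h=2) → closed; open now [(0,0) g=1 f=7, (1,1) g=1 f=5, (1,2) g=2 f=5, (1,4) g=4 f=5]

expanded=(1,3); open=[(0,0) g=1 f=7, (1,1) g=1 f=5, (1,2) g=2 f=5, (1,4) g=4 f=5]; closed=[(0,1), (0,2), (0,3), (1,3)]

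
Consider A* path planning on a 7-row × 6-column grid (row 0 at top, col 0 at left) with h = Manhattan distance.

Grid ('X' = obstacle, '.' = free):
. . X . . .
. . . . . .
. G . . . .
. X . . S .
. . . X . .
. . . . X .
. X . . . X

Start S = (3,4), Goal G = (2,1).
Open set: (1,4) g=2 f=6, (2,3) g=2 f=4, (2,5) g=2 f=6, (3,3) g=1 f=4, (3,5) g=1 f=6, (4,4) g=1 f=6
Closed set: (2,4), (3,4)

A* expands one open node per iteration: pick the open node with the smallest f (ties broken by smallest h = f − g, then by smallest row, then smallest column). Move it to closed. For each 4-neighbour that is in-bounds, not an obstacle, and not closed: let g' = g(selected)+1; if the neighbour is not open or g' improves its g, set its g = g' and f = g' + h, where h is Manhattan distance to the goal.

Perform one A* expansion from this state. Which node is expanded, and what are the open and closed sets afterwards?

step 1: expand (2,3) (f=4, h=2) → closed; open now [(1,3) g=3 f=6, (1,4) g=2 f=6, (2,2) g=3 f=4, (2,5) g=2 f=6, (3,3) g=1 f=4, (3,5) g=1 f=6, (4,4) g=1 f=6]

expanded=(2,3); open=[(1,3) g=3 f=6, (1,4) g=2 f=6, (2,2) g=3 f=4, (2,5) g=2 f=6, (3,3) g=1 f=4, (3,5) g=1 f=6, (4,4) g=1 f=6]; closed=[(2,3), (2,4), (3,4)]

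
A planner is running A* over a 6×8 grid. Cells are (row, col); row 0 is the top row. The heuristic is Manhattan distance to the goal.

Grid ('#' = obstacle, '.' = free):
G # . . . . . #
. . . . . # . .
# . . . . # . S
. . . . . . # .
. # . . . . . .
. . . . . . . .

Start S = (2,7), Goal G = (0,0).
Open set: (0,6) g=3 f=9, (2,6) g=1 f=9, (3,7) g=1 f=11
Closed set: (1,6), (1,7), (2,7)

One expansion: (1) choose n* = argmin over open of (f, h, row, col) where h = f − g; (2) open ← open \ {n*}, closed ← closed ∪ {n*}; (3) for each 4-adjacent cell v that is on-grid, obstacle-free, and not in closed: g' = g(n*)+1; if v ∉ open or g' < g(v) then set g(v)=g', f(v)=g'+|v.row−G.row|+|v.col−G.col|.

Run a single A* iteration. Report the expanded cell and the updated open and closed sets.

expanded=(0,6); open=[(0,5) g=4 f=9, (2,6) g=1 f=9, (3,7) g=1 f=11]; closed=[(0,6), (1,6), (1,7), (2,7)]

step 1: expand (0,6) (f=9, h=6) → closed; open now [(0,5) g=4 f=9, (2,6) g=1 f=9, (3,7) g=1 f=11]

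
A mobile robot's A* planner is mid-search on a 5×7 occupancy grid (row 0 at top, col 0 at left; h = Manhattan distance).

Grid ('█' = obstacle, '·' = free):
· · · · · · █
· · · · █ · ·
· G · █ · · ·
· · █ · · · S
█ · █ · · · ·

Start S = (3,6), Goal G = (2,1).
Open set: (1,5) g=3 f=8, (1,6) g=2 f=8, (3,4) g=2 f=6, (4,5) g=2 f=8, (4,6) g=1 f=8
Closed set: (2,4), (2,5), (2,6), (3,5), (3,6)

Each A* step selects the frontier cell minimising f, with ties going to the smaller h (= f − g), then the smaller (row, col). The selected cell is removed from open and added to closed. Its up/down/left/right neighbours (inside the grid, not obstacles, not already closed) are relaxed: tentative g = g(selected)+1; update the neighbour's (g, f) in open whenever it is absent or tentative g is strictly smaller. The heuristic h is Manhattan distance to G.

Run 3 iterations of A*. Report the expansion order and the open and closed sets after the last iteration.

step 1: expand (3,4) (f=6, h=4) → closed; open now [(1,5) g=3 f=8, (1,6) g=2 f=8, (3,3) g=3 f=6, (4,4) g=3 f=8, (4,5) g=2 f=8, (4,6) g=1 f=8]
step 2: expand (3,3) (f=6, h=3) → closed; open now [(1,5) g=3 f=8, (1,6) g=2 f=8, (4,3) g=4 f=8, (4,4) g=3 f=8, (4,5) g=2 f=8, (4,6) g=1 f=8]
step 3: expand (4,3) (f=8, h=4) → closed; open now [(1,5) g=3 f=8, (1,6) g=2 f=8, (4,4) g=3 f=8, (4,5) g=2 f=8, (4,6) g=1 f=8]

order=[(3,4) → (3,3) → (4,3)]; open=[(1,5) g=3 f=8, (1,6) g=2 f=8, (4,4) g=3 f=8, (4,5) g=2 f=8, (4,6) g=1 f=8]; closed=[(2,4), (2,5), (2,6), (3,3), (3,4), (3,5), (3,6), (4,3)]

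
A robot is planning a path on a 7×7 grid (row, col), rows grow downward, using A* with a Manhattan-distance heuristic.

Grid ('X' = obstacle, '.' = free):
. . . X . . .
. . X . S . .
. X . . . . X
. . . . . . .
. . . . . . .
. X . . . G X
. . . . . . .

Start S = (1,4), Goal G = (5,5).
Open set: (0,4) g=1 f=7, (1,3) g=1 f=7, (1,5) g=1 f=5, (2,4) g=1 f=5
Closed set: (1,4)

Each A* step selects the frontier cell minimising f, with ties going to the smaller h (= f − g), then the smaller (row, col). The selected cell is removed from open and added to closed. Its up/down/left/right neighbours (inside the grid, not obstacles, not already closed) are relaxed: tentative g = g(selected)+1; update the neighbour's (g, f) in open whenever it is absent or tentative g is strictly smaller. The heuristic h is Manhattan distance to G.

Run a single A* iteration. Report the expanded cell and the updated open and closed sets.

step 1: expand (1,5) (f=5, h=4) → closed; open now [(0,4) g=1 f=7, (0,5) g=2 f=7, (1,3) g=1 f=7, (1,6) g=2 f=7, (2,4) g=1 f=5, (2,5) g=2 f=5]

expanded=(1,5); open=[(0,4) g=1 f=7, (0,5) g=2 f=7, (1,3) g=1 f=7, (1,6) g=2 f=7, (2,4) g=1 f=5, (2,5) g=2 f=5]; closed=[(1,4), (1,5)]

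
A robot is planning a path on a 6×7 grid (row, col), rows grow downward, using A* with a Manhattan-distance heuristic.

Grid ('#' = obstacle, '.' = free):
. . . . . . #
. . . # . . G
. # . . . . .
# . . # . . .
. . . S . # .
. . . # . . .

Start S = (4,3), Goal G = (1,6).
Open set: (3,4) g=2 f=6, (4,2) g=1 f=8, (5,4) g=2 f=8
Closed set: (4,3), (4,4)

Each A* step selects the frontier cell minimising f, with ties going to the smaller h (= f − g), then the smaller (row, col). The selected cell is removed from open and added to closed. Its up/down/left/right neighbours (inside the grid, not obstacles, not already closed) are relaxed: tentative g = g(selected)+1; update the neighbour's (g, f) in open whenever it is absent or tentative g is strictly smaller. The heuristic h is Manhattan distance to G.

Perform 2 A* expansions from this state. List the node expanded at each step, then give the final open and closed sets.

order=[(3,4) → (2,4)]; open=[(1,4) g=4 f=6, (2,3) g=4 f=8, (2,5) g=4 f=6, (3,5) g=3 f=6, (4,2) g=1 f=8, (5,4) g=2 f=8]; closed=[(2,4), (3,4), (4,3), (4,4)]

step 1: expand (3,4) (f=6, h=4) → closed; open now [(2,4) g=3 f=6, (3,5) g=3 f=6, (4,2) g=1 f=8, (5,4) g=2 f=8]
step 2: expand (2,4) (f=6, h=3) → closed; open now [(1,4) g=4 f=6, (2,3) g=4 f=8, (2,5) g=4 f=6, (3,5) g=3 f=6, (4,2) g=1 f=8, (5,4) g=2 f=8]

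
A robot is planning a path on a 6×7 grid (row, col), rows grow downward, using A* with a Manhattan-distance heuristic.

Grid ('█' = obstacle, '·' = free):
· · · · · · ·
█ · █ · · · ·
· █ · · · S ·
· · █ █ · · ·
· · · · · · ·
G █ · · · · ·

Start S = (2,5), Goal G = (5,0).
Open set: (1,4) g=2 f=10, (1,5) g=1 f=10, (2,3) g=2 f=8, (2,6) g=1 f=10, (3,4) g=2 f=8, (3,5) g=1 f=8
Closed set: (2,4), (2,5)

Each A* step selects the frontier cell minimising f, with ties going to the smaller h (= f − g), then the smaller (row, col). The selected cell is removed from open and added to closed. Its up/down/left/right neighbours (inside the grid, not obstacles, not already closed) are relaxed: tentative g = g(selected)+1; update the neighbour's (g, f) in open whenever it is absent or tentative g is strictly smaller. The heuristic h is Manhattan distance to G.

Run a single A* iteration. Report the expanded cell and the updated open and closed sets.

step 1: expand (2,3) (f=8, h=6) → closed; open now [(1,3) g=3 f=10, (1,4) g=2 f=10, (1,5) g=1 f=10, (2,2) g=3 f=8, (2,6) g=1 f=10, (3,4) g=2 f=8, (3,5) g=1 f=8]

expanded=(2,3); open=[(1,3) g=3 f=10, (1,4) g=2 f=10, (1,5) g=1 f=10, (2,2) g=3 f=8, (2,6) g=1 f=10, (3,4) g=2 f=8, (3,5) g=1 f=8]; closed=[(2,3), (2,4), (2,5)]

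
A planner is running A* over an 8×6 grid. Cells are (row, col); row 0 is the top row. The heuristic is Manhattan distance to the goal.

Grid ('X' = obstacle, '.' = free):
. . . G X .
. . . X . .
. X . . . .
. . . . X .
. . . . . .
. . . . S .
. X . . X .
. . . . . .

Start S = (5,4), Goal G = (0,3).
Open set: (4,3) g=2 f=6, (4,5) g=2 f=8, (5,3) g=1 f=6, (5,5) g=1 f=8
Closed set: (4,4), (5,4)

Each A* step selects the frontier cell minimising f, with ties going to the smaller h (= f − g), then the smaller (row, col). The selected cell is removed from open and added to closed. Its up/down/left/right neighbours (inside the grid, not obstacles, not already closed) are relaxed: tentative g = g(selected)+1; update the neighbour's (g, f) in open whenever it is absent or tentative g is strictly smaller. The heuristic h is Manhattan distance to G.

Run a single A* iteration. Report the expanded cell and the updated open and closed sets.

expanded=(4,3); open=[(3,3) g=3 f=6, (4,2) g=3 f=8, (4,5) g=2 f=8, (5,3) g=1 f=6, (5,5) g=1 f=8]; closed=[(4,3), (4,4), (5,4)]

step 1: expand (4,3) (f=6, h=4) → closed; open now [(3,3) g=3 f=6, (4,2) g=3 f=8, (4,5) g=2 f=8, (5,3) g=1 f=6, (5,5) g=1 f=8]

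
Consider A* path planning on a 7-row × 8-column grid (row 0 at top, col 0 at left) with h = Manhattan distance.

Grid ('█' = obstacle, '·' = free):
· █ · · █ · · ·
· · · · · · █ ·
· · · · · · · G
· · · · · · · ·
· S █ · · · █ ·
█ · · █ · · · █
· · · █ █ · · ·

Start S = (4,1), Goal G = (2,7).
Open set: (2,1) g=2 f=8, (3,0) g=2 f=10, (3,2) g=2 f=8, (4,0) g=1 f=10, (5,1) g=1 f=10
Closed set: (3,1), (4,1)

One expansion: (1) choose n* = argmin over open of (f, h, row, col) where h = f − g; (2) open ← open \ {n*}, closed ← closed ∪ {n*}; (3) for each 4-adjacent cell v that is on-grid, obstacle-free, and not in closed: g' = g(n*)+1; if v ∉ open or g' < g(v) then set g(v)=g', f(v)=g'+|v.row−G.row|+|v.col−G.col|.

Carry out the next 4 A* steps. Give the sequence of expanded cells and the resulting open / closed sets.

step 1: expand (2,1) (f=8, h=6) → closed; open now [(1,1) g=3 f=10, (2,0) g=3 f=10, (2,2) g=3 f=8, (3,0) g=2 f=10, (3,2) g=2 f=8, (4,0) g=1 f=10, (5,1) g=1 f=10]
step 2: expand (2,2) (f=8, h=5) → closed; open now [(1,1) g=3 f=10, (1,2) g=4 f=10, (2,0) g=3 f=10, (2,3) g=4 f=8, (3,0) g=2 f=10, (3,2) g=2 f=8, (4,0) g=1 f=10, (5,1) g=1 f=10]
step 3: expand (2,3) (f=8, h=4) → closed; open now [(1,1) g=3 f=10, (1,2) g=4 f=10, (1,3) g=5 f=10, (2,0) g=3 f=10, (2,4) g=5 f=8, (3,0) g=2 f=10, (3,2) g=2 f=8, (3,3) g=5 f=10, (4,0) g=1 f=10, (5,1) g=1 f=10]
step 4: expand (2,4) (f=8, h=3) → closed; open now [(1,1) g=3 f=10, (1,2) g=4 f=10, (1,3) g=5 f=10, (1,4) g=6 f=10, (2,0) g=3 f=10, (2,5) g=6 f=8, (3,0) g=2 f=10, (3,2) g=2 f=8, (3,3) g=5 f=10, (3,4) g=6 f=10, (4,0) g=1 f=10, (5,1) g=1 f=10]

order=[(2,1) → (2,2) → (2,3) → (2,4)]; open=[(1,1) g=3 f=10, (1,2) g=4 f=10, (1,3) g=5 f=10, (1,4) g=6 f=10, (2,0) g=3 f=10, (2,5) g=6 f=8, (3,0) g=2 f=10, (3,2) g=2 f=8, (3,3) g=5 f=10, (3,4) g=6 f=10, (4,0) g=1 f=10, (5,1) g=1 f=10]; closed=[(2,1), (2,2), (2,3), (2,4), (3,1), (4,1)]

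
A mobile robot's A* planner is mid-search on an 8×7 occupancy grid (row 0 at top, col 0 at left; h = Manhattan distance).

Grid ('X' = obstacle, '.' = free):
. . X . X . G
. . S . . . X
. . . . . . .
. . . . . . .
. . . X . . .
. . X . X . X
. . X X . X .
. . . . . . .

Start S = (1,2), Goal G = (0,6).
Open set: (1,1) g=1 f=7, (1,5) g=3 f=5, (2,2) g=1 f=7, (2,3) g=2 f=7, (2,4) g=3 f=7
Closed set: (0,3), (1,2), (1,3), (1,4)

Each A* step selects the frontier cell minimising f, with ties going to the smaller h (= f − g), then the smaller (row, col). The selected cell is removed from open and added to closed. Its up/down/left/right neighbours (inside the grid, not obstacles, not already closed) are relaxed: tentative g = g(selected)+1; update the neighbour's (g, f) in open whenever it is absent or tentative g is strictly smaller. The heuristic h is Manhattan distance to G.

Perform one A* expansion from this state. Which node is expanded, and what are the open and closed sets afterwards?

step 1: expand (1,5) (f=5, h=2) → closed; open now [(0,5) g=4 f=5, (1,1) g=1 f=7, (2,2) g=1 f=7, (2,3) g=2 f=7, (2,4) g=3 f=7, (2,5) g=4 f=7]

expanded=(1,5); open=[(0,5) g=4 f=5, (1,1) g=1 f=7, (2,2) g=1 f=7, (2,3) g=2 f=7, (2,4) g=3 f=7, (2,5) g=4 f=7]; closed=[(0,3), (1,2), (1,3), (1,4), (1,5)]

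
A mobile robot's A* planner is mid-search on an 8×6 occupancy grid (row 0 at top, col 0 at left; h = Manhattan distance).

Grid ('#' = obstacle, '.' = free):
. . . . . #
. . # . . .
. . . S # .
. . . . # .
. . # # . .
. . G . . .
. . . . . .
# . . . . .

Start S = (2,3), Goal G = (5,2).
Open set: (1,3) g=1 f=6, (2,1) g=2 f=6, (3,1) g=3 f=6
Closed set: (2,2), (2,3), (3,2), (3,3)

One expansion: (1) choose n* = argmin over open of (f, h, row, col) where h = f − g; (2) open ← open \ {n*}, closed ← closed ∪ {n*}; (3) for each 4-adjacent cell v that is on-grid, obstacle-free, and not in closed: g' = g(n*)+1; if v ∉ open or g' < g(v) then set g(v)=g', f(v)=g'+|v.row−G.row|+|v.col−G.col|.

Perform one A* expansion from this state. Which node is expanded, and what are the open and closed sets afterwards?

expanded=(3,1); open=[(1,3) g=1 f=6, (2,1) g=2 f=6, (3,0) g=4 f=8, (4,1) g=4 f=6]; closed=[(2,2), (2,3), (3,1), (3,2), (3,3)]

step 1: expand (3,1) (f=6, h=3) → closed; open now [(1,3) g=1 f=6, (2,1) g=2 f=6, (3,0) g=4 f=8, (4,1) g=4 f=6]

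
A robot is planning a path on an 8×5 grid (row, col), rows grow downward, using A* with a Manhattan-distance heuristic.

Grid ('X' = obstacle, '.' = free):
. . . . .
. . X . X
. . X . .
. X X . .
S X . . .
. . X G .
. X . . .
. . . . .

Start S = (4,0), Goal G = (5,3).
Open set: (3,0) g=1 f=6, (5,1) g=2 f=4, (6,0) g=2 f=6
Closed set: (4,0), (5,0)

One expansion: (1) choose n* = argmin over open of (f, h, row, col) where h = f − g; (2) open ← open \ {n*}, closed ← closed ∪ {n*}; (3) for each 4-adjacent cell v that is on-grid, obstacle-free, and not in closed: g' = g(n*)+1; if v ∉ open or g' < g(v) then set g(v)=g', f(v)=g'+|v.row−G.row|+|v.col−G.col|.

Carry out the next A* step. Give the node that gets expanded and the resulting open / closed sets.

step 1: expand (5,1) (f=4, h=2) → closed; open now [(3,0) g=1 f=6, (6,0) g=2 f=6]

expanded=(5,1); open=[(3,0) g=1 f=6, (6,0) g=2 f=6]; closed=[(4,0), (5,0), (5,1)]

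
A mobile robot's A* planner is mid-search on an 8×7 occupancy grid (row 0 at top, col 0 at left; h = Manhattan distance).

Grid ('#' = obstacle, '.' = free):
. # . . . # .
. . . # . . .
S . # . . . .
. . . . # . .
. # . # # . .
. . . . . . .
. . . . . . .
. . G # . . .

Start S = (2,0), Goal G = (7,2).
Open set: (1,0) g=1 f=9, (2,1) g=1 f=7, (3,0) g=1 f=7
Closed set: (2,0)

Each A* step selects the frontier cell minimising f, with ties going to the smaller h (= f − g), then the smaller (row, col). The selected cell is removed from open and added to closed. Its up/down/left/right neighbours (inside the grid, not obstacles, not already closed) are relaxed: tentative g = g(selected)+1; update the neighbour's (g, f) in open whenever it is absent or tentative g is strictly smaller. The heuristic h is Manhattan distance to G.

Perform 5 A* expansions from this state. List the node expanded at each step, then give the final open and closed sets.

step 1: expand (2,1) (f=7, h=6) → closed; open now [(1,0) g=1 f=9, (1,1) g=2 f=9, (3,0) g=1 f=7, (3,1) g=2 f=7]
step 2: expand (3,1) (f=7, h=5) → closed; open now [(1,0) g=1 f=9, (1,1) g=2 f=9, (3,0) g=1 f=7, (3,2) g=3 f=7]
step 3: expand (3,2) (f=7, h=4) → closed; open now [(1,0) g=1 f=9, (1,1) g=2 f=9, (3,0) g=1 f=7, (3,3) g=4 f=9, (4,2) g=4 f=7]
step 4: expand (4,2) (f=7, h=3) → closed; open now [(1,0) g=1 f=9, (1,1) g=2 f=9, (3,0) g=1 f=7, (3,3) g=4 f=9, (5,2) g=5 f=7]
step 5: expand (5,2) (f=7, h=2) → closed; open now [(1,0) g=1 f=9, (1,1) g=2 f=9, (3,0) g=1 f=7, (3,3) g=4 f=9, (5,1) g=6 f=9, (5,3) g=6 f=9, (6,2) g=6 f=7]

order=[(2,1) → (3,1) → (3,2) → (4,2) → (5,2)]; open=[(1,0) g=1 f=9, (1,1) g=2 f=9, (3,0) g=1 f=7, (3,3) g=4 f=9, (5,1) g=6 f=9, (5,3) g=6 f=9, (6,2) g=6 f=7]; closed=[(2,0), (2,1), (3,1), (3,2), (4,2), (5,2)]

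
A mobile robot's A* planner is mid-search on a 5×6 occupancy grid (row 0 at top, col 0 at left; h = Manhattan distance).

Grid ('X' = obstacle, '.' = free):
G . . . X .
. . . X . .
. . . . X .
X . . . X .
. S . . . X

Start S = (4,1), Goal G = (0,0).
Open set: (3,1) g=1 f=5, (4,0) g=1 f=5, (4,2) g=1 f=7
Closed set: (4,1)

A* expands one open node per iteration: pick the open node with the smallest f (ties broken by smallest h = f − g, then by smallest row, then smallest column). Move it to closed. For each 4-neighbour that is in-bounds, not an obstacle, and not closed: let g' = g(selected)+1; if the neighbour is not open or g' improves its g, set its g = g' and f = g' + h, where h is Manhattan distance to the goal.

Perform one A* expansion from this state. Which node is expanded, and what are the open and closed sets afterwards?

expanded=(3,1); open=[(2,1) g=2 f=5, (3,2) g=2 f=7, (4,0) g=1 f=5, (4,2) g=1 f=7]; closed=[(3,1), (4,1)]

step 1: expand (3,1) (f=5, h=4) → closed; open now [(2,1) g=2 f=5, (3,2) g=2 f=7, (4,0) g=1 f=5, (4,2) g=1 f=7]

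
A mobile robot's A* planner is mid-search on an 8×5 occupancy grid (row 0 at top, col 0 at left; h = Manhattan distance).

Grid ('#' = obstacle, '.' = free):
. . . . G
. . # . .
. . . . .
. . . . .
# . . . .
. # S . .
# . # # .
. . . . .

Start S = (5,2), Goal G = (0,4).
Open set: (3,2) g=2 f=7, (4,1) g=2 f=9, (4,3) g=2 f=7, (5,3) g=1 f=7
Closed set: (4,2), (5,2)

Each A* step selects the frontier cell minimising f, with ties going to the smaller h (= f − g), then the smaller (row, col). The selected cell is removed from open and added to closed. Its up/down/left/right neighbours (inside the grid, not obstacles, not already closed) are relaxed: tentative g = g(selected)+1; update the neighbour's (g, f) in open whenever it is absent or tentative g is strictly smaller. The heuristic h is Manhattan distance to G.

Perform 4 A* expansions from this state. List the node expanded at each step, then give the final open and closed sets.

step 1: expand (3,2) (f=7, h=5) → closed; open now [(2,2) g=3 f=7, (3,1) g=3 f=9, (3,3) g=3 f=7, (4,1) g=2 f=9, (4,3) g=2 f=7, (5,3) g=1 f=7]
step 2: expand (2,2) (f=7, h=4) → closed; open now [(2,1) g=4 f=9, (2,3) g=4 f=7, (3,1) g=3 f=9, (3,3) g=3 f=7, (4,1) g=2 f=9, (4,3) g=2 f=7, (5,3) g=1 f=7]
step 3: expand (2,3) (f=7, h=3) → closed; open now [(1,3) g=5 f=7, (2,1) g=4 f=9, (2,4) g=5 f=7, (3,1) g=3 f=9, (3,3) g=3 f=7, (4,1) g=2 f=9, (4,3) g=2 f=7, (5,3) g=1 f=7]
step 4: expand (1,3) (f=7, h=2) → closed; open now [(0,3) g=6 f=7, (1,4) g=6 f=7, (2,1) g=4 f=9, (2,4) g=5 f=7, (3,1) g=3 f=9, (3,3) g=3 f=7, (4,1) g=2 f=9, (4,3) g=2 f=7, (5,3) g=1 f=7]

order=[(3,2) → (2,2) → (2,3) → (1,3)]; open=[(0,3) g=6 f=7, (1,4) g=6 f=7, (2,1) g=4 f=9, (2,4) g=5 f=7, (3,1) g=3 f=9, (3,3) g=3 f=7, (4,1) g=2 f=9, (4,3) g=2 f=7, (5,3) g=1 f=7]; closed=[(1,3), (2,2), (2,3), (3,2), (4,2), (5,2)]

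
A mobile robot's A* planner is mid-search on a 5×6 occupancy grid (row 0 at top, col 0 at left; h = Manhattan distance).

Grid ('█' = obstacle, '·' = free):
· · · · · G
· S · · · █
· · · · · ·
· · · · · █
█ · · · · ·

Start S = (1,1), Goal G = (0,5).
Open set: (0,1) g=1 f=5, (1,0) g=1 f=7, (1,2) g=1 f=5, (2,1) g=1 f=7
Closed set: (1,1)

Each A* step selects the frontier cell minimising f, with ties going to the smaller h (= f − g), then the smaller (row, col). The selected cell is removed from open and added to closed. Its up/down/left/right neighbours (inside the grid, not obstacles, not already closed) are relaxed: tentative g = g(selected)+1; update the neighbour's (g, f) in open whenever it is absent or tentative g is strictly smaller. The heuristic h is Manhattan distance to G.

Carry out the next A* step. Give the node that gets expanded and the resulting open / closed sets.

expanded=(0,1); open=[(0,0) g=2 f=7, (0,2) g=2 f=5, (1,0) g=1 f=7, (1,2) g=1 f=5, (2,1) g=1 f=7]; closed=[(0,1), (1,1)]

step 1: expand (0,1) (f=5, h=4) → closed; open now [(0,0) g=2 f=7, (0,2) g=2 f=5, (1,0) g=1 f=7, (1,2) g=1 f=5, (2,1) g=1 f=7]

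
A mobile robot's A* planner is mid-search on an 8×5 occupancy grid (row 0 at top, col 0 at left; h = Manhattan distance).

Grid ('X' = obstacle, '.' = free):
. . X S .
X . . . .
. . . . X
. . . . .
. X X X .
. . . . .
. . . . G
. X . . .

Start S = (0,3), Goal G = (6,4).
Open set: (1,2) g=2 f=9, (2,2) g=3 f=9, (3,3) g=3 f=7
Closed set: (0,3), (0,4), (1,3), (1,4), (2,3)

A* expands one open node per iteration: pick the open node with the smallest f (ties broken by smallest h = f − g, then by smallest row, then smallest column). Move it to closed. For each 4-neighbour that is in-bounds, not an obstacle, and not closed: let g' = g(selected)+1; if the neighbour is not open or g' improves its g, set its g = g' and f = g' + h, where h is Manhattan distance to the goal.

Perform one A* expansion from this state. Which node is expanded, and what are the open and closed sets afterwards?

step 1: expand (3,3) (f=7, h=4) → closed; open now [(1,2) g=2 f=9, (2,2) g=3 f=9, (3,2) g=4 f=9, (3,4) g=4 f=7]

expanded=(3,3); open=[(1,2) g=2 f=9, (2,2) g=3 f=9, (3,2) g=4 f=9, (3,4) g=4 f=7]; closed=[(0,3), (0,4), (1,3), (1,4), (2,3), (3,3)]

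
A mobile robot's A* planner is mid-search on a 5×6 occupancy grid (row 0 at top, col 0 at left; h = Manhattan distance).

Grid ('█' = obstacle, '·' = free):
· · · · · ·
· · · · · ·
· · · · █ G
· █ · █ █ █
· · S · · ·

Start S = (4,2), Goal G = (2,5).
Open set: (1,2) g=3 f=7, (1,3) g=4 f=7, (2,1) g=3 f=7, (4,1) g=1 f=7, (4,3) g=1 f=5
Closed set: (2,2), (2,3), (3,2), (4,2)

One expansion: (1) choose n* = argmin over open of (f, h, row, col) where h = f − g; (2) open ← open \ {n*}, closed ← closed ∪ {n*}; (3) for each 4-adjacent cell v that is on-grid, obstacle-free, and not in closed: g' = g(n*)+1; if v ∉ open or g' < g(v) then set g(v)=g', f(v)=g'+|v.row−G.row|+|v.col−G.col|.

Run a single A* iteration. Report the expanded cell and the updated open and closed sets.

step 1: expand (4,3) (f=5, h=4) → closed; open now [(1,2) g=3 f=7, (1,3) g=4 f=7, (2,1) g=3 f=7, (4,1) g=1 f=7, (4,4) g=2 f=5]

expanded=(4,3); open=[(1,2) g=3 f=7, (1,3) g=4 f=7, (2,1) g=3 f=7, (4,1) g=1 f=7, (4,4) g=2 f=5]; closed=[(2,2), (2,3), (3,2), (4,2), (4,3)]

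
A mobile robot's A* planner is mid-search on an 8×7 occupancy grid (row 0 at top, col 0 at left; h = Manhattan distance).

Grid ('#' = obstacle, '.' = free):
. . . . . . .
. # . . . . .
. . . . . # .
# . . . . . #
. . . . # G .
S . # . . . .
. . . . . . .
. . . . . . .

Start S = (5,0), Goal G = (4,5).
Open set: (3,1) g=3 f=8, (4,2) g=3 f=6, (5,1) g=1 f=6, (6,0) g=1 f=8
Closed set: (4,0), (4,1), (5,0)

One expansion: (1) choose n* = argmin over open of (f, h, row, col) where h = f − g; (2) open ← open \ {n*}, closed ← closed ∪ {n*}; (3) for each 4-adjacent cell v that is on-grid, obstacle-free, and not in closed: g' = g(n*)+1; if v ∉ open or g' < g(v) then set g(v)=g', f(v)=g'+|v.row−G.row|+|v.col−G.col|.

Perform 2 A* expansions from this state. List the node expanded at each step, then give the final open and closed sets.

order=[(4,2) → (4,3)]; open=[(3,1) g=3 f=8, (3,2) g=4 f=8, (3,3) g=5 f=8, (5,1) g=1 f=6, (5,3) g=5 f=8, (6,0) g=1 f=8]; closed=[(4,0), (4,1), (4,2), (4,3), (5,0)]

step 1: expand (4,2) (f=6, h=3) → closed; open now [(3,1) g=3 f=8, (3,2) g=4 f=8, (4,3) g=4 f=6, (5,1) g=1 f=6, (6,0) g=1 f=8]
step 2: expand (4,3) (f=6, h=2) → closed; open now [(3,1) g=3 f=8, (3,2) g=4 f=8, (3,3) g=5 f=8, (5,1) g=1 f=6, (5,3) g=5 f=8, (6,0) g=1 f=8]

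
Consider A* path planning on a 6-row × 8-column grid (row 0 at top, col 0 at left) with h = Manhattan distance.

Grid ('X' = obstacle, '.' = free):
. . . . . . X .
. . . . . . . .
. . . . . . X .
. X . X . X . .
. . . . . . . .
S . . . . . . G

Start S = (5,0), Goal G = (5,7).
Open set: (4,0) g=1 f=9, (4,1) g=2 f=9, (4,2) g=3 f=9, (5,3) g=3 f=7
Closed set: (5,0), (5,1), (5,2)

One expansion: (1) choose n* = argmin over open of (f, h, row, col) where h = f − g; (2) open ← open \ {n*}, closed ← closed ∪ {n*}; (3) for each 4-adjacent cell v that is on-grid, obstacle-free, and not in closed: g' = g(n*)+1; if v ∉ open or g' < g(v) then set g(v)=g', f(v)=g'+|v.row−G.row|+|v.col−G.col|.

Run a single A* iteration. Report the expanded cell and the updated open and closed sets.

expanded=(5,3); open=[(4,0) g=1 f=9, (4,1) g=2 f=9, (4,2) g=3 f=9, (4,3) g=4 f=9, (5,4) g=4 f=7]; closed=[(5,0), (5,1), (5,2), (5,3)]

step 1: expand (5,3) (f=7, h=4) → closed; open now [(4,0) g=1 f=9, (4,1) g=2 f=9, (4,2) g=3 f=9, (4,3) g=4 f=9, (5,4) g=4 f=7]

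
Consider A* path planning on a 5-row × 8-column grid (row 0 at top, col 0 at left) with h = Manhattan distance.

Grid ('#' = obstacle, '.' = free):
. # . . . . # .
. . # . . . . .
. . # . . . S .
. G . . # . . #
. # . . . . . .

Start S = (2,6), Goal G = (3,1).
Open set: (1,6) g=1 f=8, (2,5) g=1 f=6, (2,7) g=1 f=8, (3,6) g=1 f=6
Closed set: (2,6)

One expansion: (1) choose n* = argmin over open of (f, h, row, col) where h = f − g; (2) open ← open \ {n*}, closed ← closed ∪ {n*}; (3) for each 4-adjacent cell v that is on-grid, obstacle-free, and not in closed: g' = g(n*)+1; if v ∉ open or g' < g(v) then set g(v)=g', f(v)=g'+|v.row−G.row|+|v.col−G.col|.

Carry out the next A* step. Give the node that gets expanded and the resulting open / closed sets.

step 1: expand (2,5) (f=6, h=5) → closed; open now [(1,5) g=2 f=8, (1,6) g=1 f=8, (2,4) g=2 f=6, (2,7) g=1 f=8, (3,5) g=2 f=6, (3,6) g=1 f=6]

expanded=(2,5); open=[(1,5) g=2 f=8, (1,6) g=1 f=8, (2,4) g=2 f=6, (2,7) g=1 f=8, (3,5) g=2 f=6, (3,6) g=1 f=6]; closed=[(2,5), (2,6)]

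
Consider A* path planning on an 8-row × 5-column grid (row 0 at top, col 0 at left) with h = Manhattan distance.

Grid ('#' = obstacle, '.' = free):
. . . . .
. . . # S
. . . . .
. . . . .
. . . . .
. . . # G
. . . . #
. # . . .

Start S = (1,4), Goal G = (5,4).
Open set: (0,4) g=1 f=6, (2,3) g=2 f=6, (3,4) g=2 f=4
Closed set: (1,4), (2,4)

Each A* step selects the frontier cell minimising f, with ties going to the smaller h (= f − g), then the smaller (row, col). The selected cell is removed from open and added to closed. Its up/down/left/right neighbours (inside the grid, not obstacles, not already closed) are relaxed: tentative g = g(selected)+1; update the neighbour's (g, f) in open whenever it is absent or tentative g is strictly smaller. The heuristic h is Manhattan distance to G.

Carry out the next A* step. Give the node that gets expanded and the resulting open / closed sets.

expanded=(3,4); open=[(0,4) g=1 f=6, (2,3) g=2 f=6, (3,3) g=3 f=6, (4,4) g=3 f=4]; closed=[(1,4), (2,4), (3,4)]

step 1: expand (3,4) (f=4, h=2) → closed; open now [(0,4) g=1 f=6, (2,3) g=2 f=6, (3,3) g=3 f=6, (4,4) g=3 f=4]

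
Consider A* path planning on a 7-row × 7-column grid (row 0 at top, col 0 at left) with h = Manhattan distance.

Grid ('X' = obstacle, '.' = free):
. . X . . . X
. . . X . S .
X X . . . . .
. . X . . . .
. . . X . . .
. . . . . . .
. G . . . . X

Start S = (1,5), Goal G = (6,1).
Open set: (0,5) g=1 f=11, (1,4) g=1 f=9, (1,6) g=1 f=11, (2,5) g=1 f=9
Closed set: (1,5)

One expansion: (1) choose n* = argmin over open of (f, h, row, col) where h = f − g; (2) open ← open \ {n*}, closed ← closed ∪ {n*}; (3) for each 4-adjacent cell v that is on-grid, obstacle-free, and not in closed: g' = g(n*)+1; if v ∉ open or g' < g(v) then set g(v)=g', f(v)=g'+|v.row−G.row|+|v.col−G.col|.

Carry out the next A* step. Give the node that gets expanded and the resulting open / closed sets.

step 1: expand (1,4) (f=9, h=8) → closed; open now [(0,4) g=2 f=11, (0,5) g=1 f=11, (1,6) g=1 f=11, (2,4) g=2 f=9, (2,5) g=1 f=9]

expanded=(1,4); open=[(0,4) g=2 f=11, (0,5) g=1 f=11, (1,6) g=1 f=11, (2,4) g=2 f=9, (2,5) g=1 f=9]; closed=[(1,4), (1,5)]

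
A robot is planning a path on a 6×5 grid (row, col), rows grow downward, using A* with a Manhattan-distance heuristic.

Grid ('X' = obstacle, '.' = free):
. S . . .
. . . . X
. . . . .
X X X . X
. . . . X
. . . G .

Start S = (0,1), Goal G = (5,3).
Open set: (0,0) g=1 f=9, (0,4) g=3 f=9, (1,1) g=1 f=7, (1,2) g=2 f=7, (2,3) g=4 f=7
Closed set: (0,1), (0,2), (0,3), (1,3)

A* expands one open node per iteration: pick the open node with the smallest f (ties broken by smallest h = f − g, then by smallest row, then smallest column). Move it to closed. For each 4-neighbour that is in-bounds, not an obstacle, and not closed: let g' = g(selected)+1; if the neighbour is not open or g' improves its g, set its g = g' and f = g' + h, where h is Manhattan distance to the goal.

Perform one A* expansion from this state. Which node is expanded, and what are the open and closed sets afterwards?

step 1: expand (2,3) (f=7, h=3) → closed; open now [(0,0) g=1 f=9, (0,4) g=3 f=9, (1,1) g=1 f=7, (1,2) g=2 f=7, (2,2) g=5 f=9, (2,4) g=5 f=9, (3,3) g=5 f=7]

expanded=(2,3); open=[(0,0) g=1 f=9, (0,4) g=3 f=9, (1,1) g=1 f=7, (1,2) g=2 f=7, (2,2) g=5 f=9, (2,4) g=5 f=9, (3,3) g=5 f=7]; closed=[(0,1), (0,2), (0,3), (1,3), (2,3)]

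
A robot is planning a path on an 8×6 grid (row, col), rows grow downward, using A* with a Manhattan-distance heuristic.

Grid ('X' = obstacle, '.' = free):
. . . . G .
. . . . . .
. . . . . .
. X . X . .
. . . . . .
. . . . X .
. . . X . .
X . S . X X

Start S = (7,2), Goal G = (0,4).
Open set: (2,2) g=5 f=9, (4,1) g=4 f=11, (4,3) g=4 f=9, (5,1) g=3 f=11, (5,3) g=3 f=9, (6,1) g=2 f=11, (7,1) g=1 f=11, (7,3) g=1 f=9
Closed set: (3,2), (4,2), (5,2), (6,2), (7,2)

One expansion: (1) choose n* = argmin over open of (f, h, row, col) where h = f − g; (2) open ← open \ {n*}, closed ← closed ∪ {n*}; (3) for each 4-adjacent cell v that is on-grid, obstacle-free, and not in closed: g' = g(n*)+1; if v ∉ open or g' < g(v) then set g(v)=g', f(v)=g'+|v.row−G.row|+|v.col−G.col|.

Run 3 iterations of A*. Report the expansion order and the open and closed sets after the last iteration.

step 1: expand (2,2) (f=9, h=4) → closed; open now [(1,2) g=6 f=9, (2,1) g=6 f=11, (2,3) g=6 f=9, (4,1) g=4 f=11, (4,3) g=4 f=9, (5,1) g=3 f=11, (5,3) g=3 f=9, (6,1) g=2 f=11, (7,1) g=1 f=11, (7,3) g=1 f=9]
step 2: expand (1,2) (f=9, h=3) → closed; open now [(0,2) g=7 f=9, (1,1) g=7 f=11, (1,3) g=7 f=9, (2,1) g=6 f=11, (2,3) g=6 f=9, (4,1) g=4 f=11, (4,3) g=4 f=9, (5,1) g=3 f=11, (5,3) g=3 f=9, (6,1) g=2 f=11, (7,1) g=1 f=11, (7,3) g=1 f=9]
step 3: expand (0,2) (f=9, h=2) → closed; open now [(0,1) g=8 f=11, (0,3) g=8 f=9, (1,1) g=7 f=11, (1,3) g=7 f=9, (2,1) g=6 f=11, (2,3) g=6 f=9, (4,1) g=4 f=11, (4,3) g=4 f=9, (5,1) g=3 f=11, (5,3) g=3 f=9, (6,1) g=2 f=11, (7,1) g=1 f=11, (7,3) g=1 f=9]

order=[(2,2) → (1,2) → (0,2)]; open=[(0,1) g=8 f=11, (0,3) g=8 f=9, (1,1) g=7 f=11, (1,3) g=7 f=9, (2,1) g=6 f=11, (2,3) g=6 f=9, (4,1) g=4 f=11, (4,3) g=4 f=9, (5,1) g=3 f=11, (5,3) g=3 f=9, (6,1) g=2 f=11, (7,1) g=1 f=11, (7,3) g=1 f=9]; closed=[(0,2), (1,2), (2,2), (3,2), (4,2), (5,2), (6,2), (7,2)]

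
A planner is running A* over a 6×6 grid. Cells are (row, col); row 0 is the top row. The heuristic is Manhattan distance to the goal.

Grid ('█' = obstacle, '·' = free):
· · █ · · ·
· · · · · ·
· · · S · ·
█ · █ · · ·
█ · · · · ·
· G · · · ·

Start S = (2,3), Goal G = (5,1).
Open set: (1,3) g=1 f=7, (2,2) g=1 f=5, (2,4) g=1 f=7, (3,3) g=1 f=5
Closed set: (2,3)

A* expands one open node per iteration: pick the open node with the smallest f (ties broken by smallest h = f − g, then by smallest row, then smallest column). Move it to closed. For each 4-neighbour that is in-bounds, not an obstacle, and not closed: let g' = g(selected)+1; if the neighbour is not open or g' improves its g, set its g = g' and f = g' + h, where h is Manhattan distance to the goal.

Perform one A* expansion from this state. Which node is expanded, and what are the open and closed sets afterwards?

step 1: expand (2,2) (f=5, h=4) → closed; open now [(1,2) g=2 f=7, (1,3) g=1 f=7, (2,1) g=2 f=5, (2,4) g=1 f=7, (3,3) g=1 f=5]

expanded=(2,2); open=[(1,2) g=2 f=7, (1,3) g=1 f=7, (2,1) g=2 f=5, (2,4) g=1 f=7, (3,3) g=1 f=5]; closed=[(2,2), (2,3)]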